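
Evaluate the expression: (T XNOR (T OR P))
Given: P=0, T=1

Substituting: (1 XNOR (1 OR 0))
= 1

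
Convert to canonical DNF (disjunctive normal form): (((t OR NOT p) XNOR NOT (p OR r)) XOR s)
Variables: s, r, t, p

(NOT s AND NOT r AND NOT t AND NOT p) OR (NOT s AND NOT r AND NOT t AND p) OR (NOT s AND NOT r AND t AND NOT p) OR (NOT s AND r AND NOT t AND p) OR (s AND NOT r AND t AND p) OR (s AND r AND NOT t AND NOT p) OR (s AND r AND t AND NOT p) OR (s AND r AND t AND p)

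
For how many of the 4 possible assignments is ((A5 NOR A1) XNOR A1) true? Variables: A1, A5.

Satisfying assignments: (0,1)
Count: 1 out of 4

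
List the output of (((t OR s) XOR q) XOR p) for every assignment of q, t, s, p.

q | t | s | p | Output
----------------------
0 | 0 | 0 | 0 | 0
0 | 0 | 0 | 1 | 1
0 | 0 | 1 | 0 | 1
0 | 0 | 1 | 1 | 0
0 | 1 | 0 | 0 | 1
0 | 1 | 0 | 1 | 0
0 | 1 | 1 | 0 | 1
0 | 1 | 1 | 1 | 0
1 | 0 | 0 | 0 | 1
1 | 0 | 0 | 1 | 0
1 | 0 | 1 | 0 | 0
1 | 0 | 1 | 1 | 1
1 | 1 | 0 | 0 | 0
1 | 1 | 0 | 1 | 1
1 | 1 | 1 | 0 | 0
1 | 1 | 1 | 1 | 1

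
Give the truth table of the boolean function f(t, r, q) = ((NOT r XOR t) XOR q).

t | r | q | Output
------------------
0 | 0 | 0 | 1
0 | 0 | 1 | 0
0 | 1 | 0 | 0
0 | 1 | 1 | 1
1 | 0 | 0 | 0
1 | 0 | 1 | 1
1 | 1 | 0 | 1
1 | 1 | 1 | 0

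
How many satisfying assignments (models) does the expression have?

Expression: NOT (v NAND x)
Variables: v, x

Satisfying assignments: (1,1)
Count: 1 out of 4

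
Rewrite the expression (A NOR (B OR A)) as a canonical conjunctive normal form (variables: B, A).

(B OR NOT A) AND (NOT B OR A) AND (NOT B OR NOT A)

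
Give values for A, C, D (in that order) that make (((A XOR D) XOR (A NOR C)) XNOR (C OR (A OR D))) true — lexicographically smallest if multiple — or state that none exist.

A=0, C=1, D=1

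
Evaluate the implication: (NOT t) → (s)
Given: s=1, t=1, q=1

Antecedent (NOT t) = 0; consequent (s) = 1.
0 → 1 = 1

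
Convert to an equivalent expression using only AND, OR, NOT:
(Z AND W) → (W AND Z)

NOT (Z AND W) OR (W AND Z)
(Implication elimination: A → B = NOT A OR B)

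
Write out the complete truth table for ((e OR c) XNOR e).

c | e | Output
--------------
0 | 0 | 1
0 | 1 | 1
1 | 0 | 0
1 | 1 | 1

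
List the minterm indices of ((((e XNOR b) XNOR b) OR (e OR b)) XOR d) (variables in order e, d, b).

Σm(1, 2, 4, 5) = (NOT e AND NOT d AND b) OR (NOT e AND d AND NOT b) OR (e AND NOT d AND NOT b) OR (e AND NOT d AND b)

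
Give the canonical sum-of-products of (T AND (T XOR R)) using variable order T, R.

Σm(2) = (T AND NOT R)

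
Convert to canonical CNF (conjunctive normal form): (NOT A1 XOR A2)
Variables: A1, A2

(A1 OR NOT A2) AND (NOT A1 OR A2)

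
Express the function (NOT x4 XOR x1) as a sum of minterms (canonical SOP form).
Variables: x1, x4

Σm(0, 3) = (NOT x1 AND NOT x4) OR (x1 AND x4)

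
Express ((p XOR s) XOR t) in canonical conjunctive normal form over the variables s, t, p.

(s OR t OR p) AND (s OR NOT t OR NOT p) AND (NOT s OR t OR NOT p) AND (NOT s OR NOT t OR p)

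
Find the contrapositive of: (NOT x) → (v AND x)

Contrapositive: NOT (v AND x) → x
Note: A statement and its contrapositive are logically equivalent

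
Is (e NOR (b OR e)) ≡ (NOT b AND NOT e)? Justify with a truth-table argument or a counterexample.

Yes, they are equivalent — the two output columns agree on all 4 assignments:
b | e | Expression 1 | Expression 2
-----------------------------------
0 | 0 | 1 | 1
0 | 1 | 0 | 0
1 | 0 | 0 | 0
1 | 1 | 0 | 0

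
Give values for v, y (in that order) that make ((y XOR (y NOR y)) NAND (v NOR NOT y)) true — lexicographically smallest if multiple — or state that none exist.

v=0, y=0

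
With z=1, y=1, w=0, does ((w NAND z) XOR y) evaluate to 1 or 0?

Substituting: ((0 NAND 1) XOR 1)
= 0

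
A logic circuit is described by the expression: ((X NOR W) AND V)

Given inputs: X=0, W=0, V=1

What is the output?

Substituting: ((0 NOR 0) AND 1)
= 1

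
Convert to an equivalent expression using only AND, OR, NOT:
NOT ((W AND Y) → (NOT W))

(W AND Y) AND W
(Negated implication: NOT(A → B) = A AND NOT B)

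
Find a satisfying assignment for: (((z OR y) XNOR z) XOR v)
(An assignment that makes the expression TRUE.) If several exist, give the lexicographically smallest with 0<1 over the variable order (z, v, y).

z=0, v=0, y=0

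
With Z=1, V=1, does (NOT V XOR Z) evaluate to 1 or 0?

Substituting: (NOT 1 XOR 1)
= 1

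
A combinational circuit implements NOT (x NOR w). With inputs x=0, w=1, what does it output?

Substituting: NOT (0 NOR 1)
= 1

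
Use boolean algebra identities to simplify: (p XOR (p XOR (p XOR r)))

By XOR self-cancellation ((E XOR v) XOR v = E):
= (p XOR r)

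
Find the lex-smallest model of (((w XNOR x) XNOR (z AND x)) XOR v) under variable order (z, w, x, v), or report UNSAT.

z=0, w=0, x=0, v=1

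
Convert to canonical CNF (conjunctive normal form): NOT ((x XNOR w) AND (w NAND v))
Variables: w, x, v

(w OR x OR v) AND (w OR x OR NOT v) AND (NOT w OR NOT x OR v)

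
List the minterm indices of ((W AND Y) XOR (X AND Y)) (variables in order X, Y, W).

Σm(3, 6) = (NOT X AND Y AND W) OR (X AND Y AND NOT W)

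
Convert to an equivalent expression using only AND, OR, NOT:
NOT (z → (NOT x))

z AND x
(Negated implication: NOT(A → B) = A AND NOT B)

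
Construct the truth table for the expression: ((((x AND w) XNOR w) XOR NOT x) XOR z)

w | z | x | Output
------------------
0 | 0 | 0 | 0
0 | 0 | 1 | 1
0 | 1 | 0 | 1
0 | 1 | 1 | 0
1 | 0 | 0 | 1
1 | 0 | 1 | 1
1 | 1 | 0 | 0
1 | 1 | 1 | 0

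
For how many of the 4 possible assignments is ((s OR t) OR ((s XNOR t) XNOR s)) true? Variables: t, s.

Satisfying assignments: (0,1), (1,0), (1,1)
Count: 3 out of 4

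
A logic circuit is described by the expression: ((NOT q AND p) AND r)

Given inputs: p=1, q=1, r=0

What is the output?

Substituting: ((NOT 1 AND 1) AND 0)
= 0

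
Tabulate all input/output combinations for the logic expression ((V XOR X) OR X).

V | X | Output
--------------
0 | 0 | 0
0 | 1 | 1
1 | 0 | 1
1 | 1 | 1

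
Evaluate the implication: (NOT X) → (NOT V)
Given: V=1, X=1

Antecedent (NOT X) = 0; consequent (NOT V) = 0.
0 → 0 = 1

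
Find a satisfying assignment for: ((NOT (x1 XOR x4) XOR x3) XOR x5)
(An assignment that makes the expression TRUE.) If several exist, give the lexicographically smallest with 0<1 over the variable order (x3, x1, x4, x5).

x3=0, x1=0, x4=0, x5=0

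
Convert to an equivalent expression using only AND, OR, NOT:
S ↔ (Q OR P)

(S AND (Q OR P)) OR (NOT S AND NOT (Q OR P))
(Biconditional = both true or both false)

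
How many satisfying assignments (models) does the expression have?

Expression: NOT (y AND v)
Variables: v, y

Satisfying assignments: (0,0), (0,1), (1,0)
Count: 3 out of 4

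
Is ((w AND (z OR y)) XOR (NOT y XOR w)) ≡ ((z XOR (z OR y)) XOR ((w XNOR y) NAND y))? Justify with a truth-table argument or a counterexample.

No. Counterexample: with z=0, y=0, w=1, Expression 1 = 0 but Expression 2 = 1.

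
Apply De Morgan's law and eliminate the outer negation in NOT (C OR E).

NOT C AND NOT E
De Morgan's: NOT(OR of terms) = AND of negations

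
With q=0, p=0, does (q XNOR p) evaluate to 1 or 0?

Substituting: (0 XNOR 0)
= 1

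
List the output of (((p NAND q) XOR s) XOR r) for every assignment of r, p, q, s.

r | p | q | s | Output
----------------------
0 | 0 | 0 | 0 | 1
0 | 0 | 0 | 1 | 0
0 | 0 | 1 | 0 | 1
0 | 0 | 1 | 1 | 0
0 | 1 | 0 | 0 | 1
0 | 1 | 0 | 1 | 0
0 | 1 | 1 | 0 | 0
0 | 1 | 1 | 1 | 1
1 | 0 | 0 | 0 | 0
1 | 0 | 0 | 1 | 1
1 | 0 | 1 | 0 | 0
1 | 0 | 1 | 1 | 1
1 | 1 | 0 | 0 | 0
1 | 1 | 0 | 1 | 1
1 | 1 | 1 | 0 | 1
1 | 1 | 1 | 1 | 0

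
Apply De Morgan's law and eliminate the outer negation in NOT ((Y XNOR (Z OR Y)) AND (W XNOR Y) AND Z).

NOT (Y XNOR (Z OR Y)) OR NOT (W XNOR Y) OR NOT Z
De Morgan's: NOT(AND of terms) = OR of negations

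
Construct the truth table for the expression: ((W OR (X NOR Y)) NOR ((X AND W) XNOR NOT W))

W | X | Y | Output
------------------
0 | 0 | 0 | 0
0 | 0 | 1 | 1
0 | 1 | 0 | 1
0 | 1 | 1 | 1
1 | 0 | 0 | 0
1 | 0 | 1 | 0
1 | 1 | 0 | 0
1 | 1 | 1 | 0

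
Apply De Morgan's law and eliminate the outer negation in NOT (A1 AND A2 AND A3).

NOT A1 OR NOT A2 OR NOT A3
De Morgan's: NOT(AND of terms) = OR of negations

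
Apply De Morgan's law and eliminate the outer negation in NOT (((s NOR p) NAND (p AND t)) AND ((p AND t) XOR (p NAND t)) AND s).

NOT ((s NOR p) NAND (p AND t)) OR NOT ((p AND t) XOR (p NAND t)) OR NOT s
De Morgan's: NOT(AND of terms) = OR of negations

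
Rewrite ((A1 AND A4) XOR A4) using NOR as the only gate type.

((((((A1 NOR A1) NOR (A4 NOR A4)) NOR A4) NOR (((A1 NOR A1) NOR (A4 NOR A4)) NOR A4)) NOR ((((A1 NOR A1) NOR (A4 NOR A4)) NOR A4) NOR (((A1 NOR A1) NOR (A4 NOR A4)) NOR A4))) NOR ((((((A1 NOR A1) NOR (A4 NOR A4)) NOR ((A1 NOR A1) NOR (A4 NOR A4))) NOR (A4 NOR A4)) NOR ((((A1 NOR A1) NOR (A4 NOR A4)) NOR ((A1 NOR A1) NOR (A4 NOR A4))) NOR (A4 NOR A4))) NOR (((((A1 NOR A1) NOR (A4 NOR A4)) NOR ((A1 NOR A1) NOR (A4 NOR A4))) NOR (A4 NOR A4)) NOR ((((A1 NOR A1) NOR (A4 NOR A4)) NOR ((A1 NOR A1) NOR (A4 NOR A4))) NOR (A4 NOR A4)))))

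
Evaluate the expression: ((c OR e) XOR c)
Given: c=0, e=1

Substituting: ((0 OR 1) XOR 0)
= 1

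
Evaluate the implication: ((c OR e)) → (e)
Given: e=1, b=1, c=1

Antecedent ((c OR e)) = 1; consequent (e) = 1.
1 → 1 = 1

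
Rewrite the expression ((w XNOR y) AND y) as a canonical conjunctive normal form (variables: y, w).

(y OR w) AND (y OR NOT w) AND (NOT y OR w)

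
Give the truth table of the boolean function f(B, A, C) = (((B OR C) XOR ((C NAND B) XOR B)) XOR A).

B | A | C | Output
------------------
0 | 0 | 0 | 1
0 | 0 | 1 | 0
0 | 1 | 0 | 0
0 | 1 | 1 | 1
1 | 0 | 0 | 1
1 | 0 | 1 | 0
1 | 1 | 0 | 0
1 | 1 | 1 | 1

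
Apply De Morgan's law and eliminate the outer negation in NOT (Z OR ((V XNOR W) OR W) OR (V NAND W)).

NOT Z AND NOT ((V XNOR W) OR W) AND NOT (V NAND W)
De Morgan's: NOT(OR of terms) = AND of negations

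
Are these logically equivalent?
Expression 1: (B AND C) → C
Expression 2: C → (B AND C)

No, Converse is not equivalent to original (counterexample: B=0, C=1)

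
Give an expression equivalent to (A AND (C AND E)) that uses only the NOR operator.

((A NOR A) NOR (((C NOR C) NOR (E NOR E)) NOR ((C NOR C) NOR (E NOR E))))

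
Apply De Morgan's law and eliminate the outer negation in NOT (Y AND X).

NOT Y OR NOT X
De Morgan's: NOT(AND of terms) = OR of negations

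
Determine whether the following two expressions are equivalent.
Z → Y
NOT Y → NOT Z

Yes, Contrapositive is always equivalent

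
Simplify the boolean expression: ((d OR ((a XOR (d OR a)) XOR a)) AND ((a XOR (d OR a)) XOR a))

By absorption (E AND (E OR v) = E) then XOR self-cancellation ((E XOR v) XOR v = E):
= (d OR a)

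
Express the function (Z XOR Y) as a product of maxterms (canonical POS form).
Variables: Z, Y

ΠM(0, 3) = (Z OR Y) AND (NOT Z OR NOT Y)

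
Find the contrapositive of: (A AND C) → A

Contrapositive: NOT A → NOT (A AND C)
Note: A statement and its contrapositive are logically equivalent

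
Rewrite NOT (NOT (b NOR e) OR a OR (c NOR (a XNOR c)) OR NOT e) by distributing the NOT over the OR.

(b NOR e) AND NOT a AND NOT (c NOR (a XNOR c)) AND e
De Morgan's: NOT(OR of terms) = AND of negations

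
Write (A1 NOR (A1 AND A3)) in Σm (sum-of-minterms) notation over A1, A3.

Σm(0, 1) = (NOT A1 AND NOT A3) OR (NOT A1 AND A3)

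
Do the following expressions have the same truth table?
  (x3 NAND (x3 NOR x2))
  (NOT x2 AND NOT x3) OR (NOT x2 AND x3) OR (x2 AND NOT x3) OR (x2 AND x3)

Yes, they are equivalent — the two output columns agree on all 4 assignments:
x2 | x3 | Expression 1 | Expression 2
-------------------------------------
0 | 0 | 1 | 1
0 | 1 | 1 | 1
1 | 0 | 1 | 1
1 | 1 | 1 | 1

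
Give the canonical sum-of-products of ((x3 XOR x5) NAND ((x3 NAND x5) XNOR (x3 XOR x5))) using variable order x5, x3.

Σm(0, 3) = (NOT x5 AND NOT x3) OR (x5 AND x3)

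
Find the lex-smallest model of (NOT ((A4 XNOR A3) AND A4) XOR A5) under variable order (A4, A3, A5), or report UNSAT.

A4=0, A3=0, A5=0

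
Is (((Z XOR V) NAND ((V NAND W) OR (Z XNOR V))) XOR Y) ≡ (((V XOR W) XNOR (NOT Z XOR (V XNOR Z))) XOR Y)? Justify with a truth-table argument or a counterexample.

No. Counterexample: with W=0, V=0, Y=0, Z=1, Expression 1 = 0 but Expression 2 = 1.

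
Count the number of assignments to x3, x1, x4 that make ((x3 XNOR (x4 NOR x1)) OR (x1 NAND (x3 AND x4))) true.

Satisfying assignments: (0,0,0), (0,0,1), (0,1,0), (0,1,1), (1,0,0), (1,0,1), (1,1,0)
Count: 7 out of 8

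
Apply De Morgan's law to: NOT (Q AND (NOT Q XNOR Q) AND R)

NOT Q OR NOT (NOT Q XNOR Q) OR NOT R
De Morgan's: NOT(AND of terms) = OR of negations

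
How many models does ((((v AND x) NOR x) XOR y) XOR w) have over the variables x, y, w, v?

Satisfying assignments: (0,0,0,0), (0,0,0,1), (0,1,1,0), (0,1,1,1), (1,0,1,0), (1,0,1,1), (1,1,0,0), (1,1,0,1)
Count: 8 out of 16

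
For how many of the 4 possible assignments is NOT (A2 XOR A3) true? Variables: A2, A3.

Satisfying assignments: (0,0), (1,1)
Count: 2 out of 4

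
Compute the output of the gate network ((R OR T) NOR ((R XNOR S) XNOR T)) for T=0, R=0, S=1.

Substituting: ((0 OR 0) NOR ((0 XNOR 1) XNOR 0))
= 0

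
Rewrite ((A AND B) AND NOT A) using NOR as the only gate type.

((((A NOR A) NOR (B NOR B)) NOR ((A NOR A) NOR (B NOR B))) NOR ((A NOR A) NOR (A NOR A)))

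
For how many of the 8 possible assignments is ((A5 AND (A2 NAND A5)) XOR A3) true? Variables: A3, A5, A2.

Satisfying assignments: (0,1,0), (1,0,0), (1,0,1), (1,1,1)
Count: 4 out of 8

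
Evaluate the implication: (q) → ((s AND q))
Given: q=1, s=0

Antecedent (q) = 1; consequent ((s AND q)) = 0.
1 → 0 = 0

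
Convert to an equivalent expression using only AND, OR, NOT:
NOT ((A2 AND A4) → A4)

(A2 AND A4) AND NOT A4
(Negated implication: NOT(A → B) = A AND NOT B)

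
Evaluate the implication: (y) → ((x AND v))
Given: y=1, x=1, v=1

Antecedent (y) = 1; consequent ((x AND v)) = 1.
1 → 1 = 1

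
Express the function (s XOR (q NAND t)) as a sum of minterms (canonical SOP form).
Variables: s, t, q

Σm(0, 1, 2, 7) = (NOT s AND NOT t AND NOT q) OR (NOT s AND NOT t AND q) OR (NOT s AND t AND NOT q) OR (s AND t AND q)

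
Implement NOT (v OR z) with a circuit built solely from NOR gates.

(((v NOR z) NOR (v NOR z)) NOR ((v NOR z) NOR (v NOR z)))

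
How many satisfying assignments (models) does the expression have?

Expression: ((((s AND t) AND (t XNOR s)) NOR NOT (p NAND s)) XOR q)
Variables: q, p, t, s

Satisfying assignments: (0,0,0,0), (0,0,0,1), (0,0,1,0), (0,1,0,0), (0,1,1,0), (1,0,1,1), (1,1,0,1), (1,1,1,1)
Count: 8 out of 16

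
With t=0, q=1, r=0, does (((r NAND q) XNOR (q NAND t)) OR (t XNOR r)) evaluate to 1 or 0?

Substituting: (((0 NAND 1) XNOR (1 NAND 0)) OR (0 XNOR 0))
= 1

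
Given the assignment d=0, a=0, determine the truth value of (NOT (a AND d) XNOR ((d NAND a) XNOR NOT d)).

Substituting: (NOT (0 AND 0) XNOR ((0 NAND 0) XNOR NOT 0))
= 1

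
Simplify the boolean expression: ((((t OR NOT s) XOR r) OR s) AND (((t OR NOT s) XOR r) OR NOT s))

By distribution ((E OR v) AND (E OR NOT v) = E):
= ((t OR NOT s) XOR r)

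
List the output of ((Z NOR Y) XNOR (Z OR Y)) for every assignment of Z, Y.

Z | Y | Output
--------------
0 | 0 | 0
0 | 1 | 0
1 | 0 | 0
1 | 1 | 0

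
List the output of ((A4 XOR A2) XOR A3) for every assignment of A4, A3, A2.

A4 | A3 | A2 | Output
---------------------
0 | 0 | 0 | 0
0 | 0 | 1 | 1
0 | 1 | 0 | 1
0 | 1 | 1 | 0
1 | 0 | 0 | 1
1 | 0 | 1 | 0
1 | 1 | 0 | 0
1 | 1 | 1 | 1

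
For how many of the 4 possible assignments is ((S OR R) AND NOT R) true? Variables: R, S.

Satisfying assignments: (0,1)
Count: 1 out of 4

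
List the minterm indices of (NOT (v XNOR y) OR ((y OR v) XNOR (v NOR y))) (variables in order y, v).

Σm(1, 2) = (NOT y AND v) OR (y AND NOT v)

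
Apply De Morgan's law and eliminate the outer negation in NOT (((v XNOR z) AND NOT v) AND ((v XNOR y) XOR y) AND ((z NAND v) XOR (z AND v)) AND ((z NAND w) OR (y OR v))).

NOT ((v XNOR z) AND NOT v) OR NOT ((v XNOR y) XOR y) OR NOT ((z NAND v) XOR (z AND v)) OR NOT ((z NAND w) OR (y OR v))
De Morgan's: NOT(AND of terms) = OR of negations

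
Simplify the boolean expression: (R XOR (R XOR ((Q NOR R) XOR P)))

By XOR self-cancellation ((E XOR v) XOR v = E):
= ((Q NOR R) XOR P)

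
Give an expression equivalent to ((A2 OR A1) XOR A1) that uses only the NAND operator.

((((A2 NAND A2) NAND (A1 NAND A1)) NAND (((A2 NAND A2) NAND (A1 NAND A1)) NAND A1)) NAND (A1 NAND (((A2 NAND A2) NAND (A1 NAND A1)) NAND A1)))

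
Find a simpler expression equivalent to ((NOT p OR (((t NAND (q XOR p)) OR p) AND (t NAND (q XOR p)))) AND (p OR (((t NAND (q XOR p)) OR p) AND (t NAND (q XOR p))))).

By distribution ((E OR v) AND (E OR NOT v) = E) then absorption (E AND (E OR v) = E):
= (t NAND (q XOR p))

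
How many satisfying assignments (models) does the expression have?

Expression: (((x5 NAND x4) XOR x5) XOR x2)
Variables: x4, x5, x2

Satisfying assignments: (0,0,0), (0,1,1), (1,0,0), (1,1,0)
Count: 4 out of 8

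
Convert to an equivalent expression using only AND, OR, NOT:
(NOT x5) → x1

x5 OR x1
(Implication elimination: A → B = NOT A OR B)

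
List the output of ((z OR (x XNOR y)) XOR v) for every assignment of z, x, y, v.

z | x | y | v | Output
----------------------
0 | 0 | 0 | 0 | 1
0 | 0 | 0 | 1 | 0
0 | 0 | 1 | 0 | 0
0 | 0 | 1 | 1 | 1
0 | 1 | 0 | 0 | 0
0 | 1 | 0 | 1 | 1
0 | 1 | 1 | 0 | 1
0 | 1 | 1 | 1 | 0
1 | 0 | 0 | 0 | 1
1 | 0 | 0 | 1 | 0
1 | 0 | 1 | 0 | 1
1 | 0 | 1 | 1 | 0
1 | 1 | 0 | 0 | 1
1 | 1 | 0 | 1 | 0
1 | 1 | 1 | 0 | 1
1 | 1 | 1 | 1 | 0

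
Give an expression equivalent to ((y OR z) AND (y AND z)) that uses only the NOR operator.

((((y NOR z) NOR (y NOR z)) NOR ((y NOR z) NOR (y NOR z))) NOR (((y NOR y) NOR (z NOR z)) NOR ((y NOR y) NOR (z NOR z))))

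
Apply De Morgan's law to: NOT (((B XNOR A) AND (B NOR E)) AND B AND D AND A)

NOT ((B XNOR A) AND (B NOR E)) OR NOT B OR NOT D OR NOT A
De Morgan's: NOT(AND of terms) = OR of negations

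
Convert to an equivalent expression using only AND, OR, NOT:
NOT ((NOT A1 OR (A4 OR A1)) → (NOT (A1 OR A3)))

(NOT A1 OR (A4 OR A1)) AND (A1 OR A3)
(Negated implication: NOT(A → B) = A AND NOT B)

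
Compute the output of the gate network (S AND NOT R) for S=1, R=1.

Substituting: (1 AND NOT 1)
= 0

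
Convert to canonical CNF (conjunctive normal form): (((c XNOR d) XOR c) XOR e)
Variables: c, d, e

(c OR d OR NOT e) AND (c OR NOT d OR e) AND (NOT c OR d OR NOT e) AND (NOT c OR NOT d OR e)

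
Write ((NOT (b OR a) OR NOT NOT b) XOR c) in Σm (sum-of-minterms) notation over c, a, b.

Σm(0, 1, 3, 6) = (NOT c AND NOT a AND NOT b) OR (NOT c AND NOT a AND b) OR (NOT c AND a AND b) OR (c AND a AND NOT b)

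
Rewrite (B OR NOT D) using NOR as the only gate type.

((B NOR (D NOR D)) NOR (B NOR (D NOR D)))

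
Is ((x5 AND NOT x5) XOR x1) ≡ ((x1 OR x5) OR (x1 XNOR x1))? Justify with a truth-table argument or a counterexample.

No. Counterexample: with x1=0, x5=0, Expression 1 = 0 but Expression 2 = 1.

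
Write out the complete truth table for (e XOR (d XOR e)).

d | e | Output
--------------
0 | 0 | 0
0 | 1 | 0
1 | 0 | 1
1 | 1 | 1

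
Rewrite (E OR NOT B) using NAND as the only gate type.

((E NAND E) NAND ((B NAND B) NAND (B NAND B)))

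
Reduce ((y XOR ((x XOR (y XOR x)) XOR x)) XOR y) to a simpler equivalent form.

By XOR self-cancellation ((E XOR v) XOR v = E) then XOR self-cancellation ((E XOR v) XOR v = E):
= (y XOR x)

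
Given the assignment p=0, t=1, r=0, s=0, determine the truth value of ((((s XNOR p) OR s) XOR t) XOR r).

Substituting: ((((0 XNOR 0) OR 0) XOR 1) XOR 0)
= 0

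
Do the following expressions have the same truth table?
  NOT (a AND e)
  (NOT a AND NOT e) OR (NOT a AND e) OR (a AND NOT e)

Yes, they are equivalent — the two output columns agree on all 4 assignments:
a | e | Expression 1 | Expression 2
-----------------------------------
0 | 0 | 1 | 1
0 | 1 | 1 | 1
1 | 0 | 1 | 1
1 | 1 | 0 | 0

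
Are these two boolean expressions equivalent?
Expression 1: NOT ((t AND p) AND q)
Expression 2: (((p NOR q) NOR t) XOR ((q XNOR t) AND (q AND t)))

No. Counterexample: with p=0, t=0, q=0, Expression 1 = 1 but Expression 2 = 0.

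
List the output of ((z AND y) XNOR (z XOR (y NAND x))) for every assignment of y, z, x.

y | z | x | Output
------------------
0 | 0 | 0 | 0
0 | 0 | 1 | 0
0 | 1 | 0 | 1
0 | 1 | 1 | 1
1 | 0 | 0 | 0
1 | 0 | 1 | 1
1 | 1 | 0 | 0
1 | 1 | 1 | 1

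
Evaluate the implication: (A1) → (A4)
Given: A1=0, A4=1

Antecedent (A1) = 0; consequent (A4) = 1.
0 → 1 = 1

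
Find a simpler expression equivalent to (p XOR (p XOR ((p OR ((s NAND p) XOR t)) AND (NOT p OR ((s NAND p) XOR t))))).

By XOR self-cancellation ((E XOR v) XOR v = E) then distribution ((E OR v) AND (E OR NOT v) = E):
= ((s NAND p) XOR t)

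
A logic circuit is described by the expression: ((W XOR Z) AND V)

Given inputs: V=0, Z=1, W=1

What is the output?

Substituting: ((1 XOR 1) AND 0)
= 0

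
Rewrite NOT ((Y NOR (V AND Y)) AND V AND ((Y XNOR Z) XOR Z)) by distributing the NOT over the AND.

NOT (Y NOR (V AND Y)) OR NOT V OR NOT ((Y XNOR Z) XOR Z)
De Morgan's: NOT(AND of terms) = OR of negations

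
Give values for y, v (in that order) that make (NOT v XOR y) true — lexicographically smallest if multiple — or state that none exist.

y=0, v=0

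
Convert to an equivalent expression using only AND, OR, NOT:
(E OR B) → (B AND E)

NOT (E OR B) OR (B AND E)
(Implication elimination: A → B = NOT A OR B)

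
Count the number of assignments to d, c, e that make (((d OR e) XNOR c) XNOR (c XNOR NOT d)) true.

Satisfying assignments: (0,0,1), (0,1,1)
Count: 2 out of 8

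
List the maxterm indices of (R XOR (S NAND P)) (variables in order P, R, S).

ΠM(2, 3, 5, 6) = (P OR NOT R OR S) AND (P OR NOT R OR NOT S) AND (NOT P OR R OR NOT S) AND (NOT P OR NOT R OR S)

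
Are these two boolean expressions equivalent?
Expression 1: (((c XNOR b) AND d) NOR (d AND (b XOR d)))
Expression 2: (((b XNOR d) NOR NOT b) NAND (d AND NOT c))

No. Counterexample: with c=0, b=0, d=1, Expression 1 = 0 but Expression 2 = 1.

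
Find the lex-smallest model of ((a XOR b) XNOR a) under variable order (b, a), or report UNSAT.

b=0, a=0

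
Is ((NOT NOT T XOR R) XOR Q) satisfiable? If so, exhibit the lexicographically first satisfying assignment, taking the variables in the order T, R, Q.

T=0, R=0, Q=1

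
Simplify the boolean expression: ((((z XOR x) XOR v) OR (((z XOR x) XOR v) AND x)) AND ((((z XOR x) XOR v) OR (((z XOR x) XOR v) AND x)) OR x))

By absorption (E AND (E OR v) = E) then absorption (E OR (E AND v) = E):
= ((z XOR x) XOR v)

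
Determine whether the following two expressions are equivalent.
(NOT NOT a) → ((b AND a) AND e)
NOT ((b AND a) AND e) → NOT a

Yes, Contrapositive is always equivalent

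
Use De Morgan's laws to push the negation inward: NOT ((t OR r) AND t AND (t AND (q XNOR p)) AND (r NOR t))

NOT (t OR r) OR NOT t OR NOT (t AND (q XNOR p)) OR NOT (r NOR t)
De Morgan's: NOT(AND of terms) = OR of negations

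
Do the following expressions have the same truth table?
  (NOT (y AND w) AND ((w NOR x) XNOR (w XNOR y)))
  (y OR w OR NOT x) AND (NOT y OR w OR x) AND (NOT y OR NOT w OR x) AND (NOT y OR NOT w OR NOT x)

Yes, they are equivalent — the two output columns agree on all 8 assignments:
y | w | x | Expression 1 | Expression 2
---------------------------------------
0 | 0 | 0 | 1 | 1
0 | 0 | 1 | 0 | 0
0 | 1 | 0 | 1 | 1
0 | 1 | 1 | 1 | 1
1 | 0 | 0 | 0 | 0
1 | 0 | 1 | 1 | 1
1 | 1 | 0 | 0 | 0
1 | 1 | 1 | 0 | 0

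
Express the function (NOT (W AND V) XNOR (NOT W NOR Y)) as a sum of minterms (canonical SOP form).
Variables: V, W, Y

Σm(2, 7) = (NOT V AND W AND NOT Y) OR (V AND W AND Y)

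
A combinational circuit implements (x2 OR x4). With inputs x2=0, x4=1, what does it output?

Substituting: (0 OR 1)
= 1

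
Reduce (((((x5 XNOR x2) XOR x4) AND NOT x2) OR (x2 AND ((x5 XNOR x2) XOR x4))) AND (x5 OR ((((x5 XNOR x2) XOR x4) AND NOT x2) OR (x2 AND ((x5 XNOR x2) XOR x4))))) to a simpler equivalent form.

By absorption (E AND (E OR v) = E) then distribution ((E AND v) OR (E AND NOT v) = E):
= ((x5 XNOR x2) XOR x4)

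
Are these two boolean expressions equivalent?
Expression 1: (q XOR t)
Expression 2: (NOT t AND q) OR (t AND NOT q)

Yes, they are equivalent — the two output columns agree on all 4 assignments:
t | q | Expression 1 | Expression 2
-----------------------------------
0 | 0 | 0 | 0
0 | 1 | 1 | 1
1 | 0 | 1 | 1
1 | 1 | 0 | 0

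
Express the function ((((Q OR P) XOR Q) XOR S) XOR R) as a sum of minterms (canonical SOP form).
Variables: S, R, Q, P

Σm(1, 4, 6, 7, 8, 10, 11, 13) = (NOT S AND NOT R AND NOT Q AND P) OR (NOT S AND R AND NOT Q AND NOT P) OR (NOT S AND R AND Q AND NOT P) OR (NOT S AND R AND Q AND P) OR (S AND NOT R AND NOT Q AND NOT P) OR (S AND NOT R AND Q AND NOT P) OR (S AND NOT R AND Q AND P) OR (S AND R AND NOT Q AND P)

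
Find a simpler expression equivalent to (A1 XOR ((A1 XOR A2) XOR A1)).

By XOR self-cancellation ((E XOR v) XOR v = E):
= (A1 XOR A2)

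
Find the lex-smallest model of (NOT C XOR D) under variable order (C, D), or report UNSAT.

C=0, D=0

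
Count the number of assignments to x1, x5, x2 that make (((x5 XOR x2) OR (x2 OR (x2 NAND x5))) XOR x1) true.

Satisfying assignments: (0,0,0), (0,0,1), (0,1,0), (0,1,1)
Count: 4 out of 8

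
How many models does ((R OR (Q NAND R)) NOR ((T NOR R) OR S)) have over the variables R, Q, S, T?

No assignment satisfies the expression.
Count: 0 out of 16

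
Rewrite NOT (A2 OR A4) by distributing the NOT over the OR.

NOT A2 AND NOT A4
De Morgan's: NOT(OR of terms) = AND of negations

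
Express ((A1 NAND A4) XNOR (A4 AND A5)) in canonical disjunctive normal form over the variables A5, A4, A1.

(NOT A5 AND A4 AND A1) OR (A5 AND A4 AND NOT A1)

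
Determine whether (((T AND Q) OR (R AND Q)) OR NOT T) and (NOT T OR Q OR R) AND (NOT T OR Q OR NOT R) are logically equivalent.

Yes, they are equivalent — the two output columns agree on all 8 assignments:
T | Q | R | Expression 1 | Expression 2
---------------------------------------
0 | 0 | 0 | 1 | 1
0 | 0 | 1 | 1 | 1
0 | 1 | 0 | 1 | 1
0 | 1 | 1 | 1 | 1
1 | 0 | 0 | 0 | 0
1 | 0 | 1 | 0 | 0
1 | 1 | 0 | 1 | 1
1 | 1 | 1 | 1 | 1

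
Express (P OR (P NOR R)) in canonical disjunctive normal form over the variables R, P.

(NOT R AND NOT P) OR (NOT R AND P) OR (R AND P)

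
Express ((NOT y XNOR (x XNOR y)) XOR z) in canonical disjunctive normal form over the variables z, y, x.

(NOT z AND NOT y AND NOT x) OR (NOT z AND y AND NOT x) OR (z AND NOT y AND x) OR (z AND y AND x)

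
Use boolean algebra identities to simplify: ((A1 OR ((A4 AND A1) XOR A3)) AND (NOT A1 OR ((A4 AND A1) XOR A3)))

By distribution ((E OR v) AND (E OR NOT v) = E):
= ((A4 AND A1) XOR A3)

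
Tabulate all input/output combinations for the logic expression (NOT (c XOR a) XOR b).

b | c | a | Output
------------------
0 | 0 | 0 | 1
0 | 0 | 1 | 0
0 | 1 | 0 | 0
0 | 1 | 1 | 1
1 | 0 | 0 | 0
1 | 0 | 1 | 1
1 | 1 | 0 | 1
1 | 1 | 1 | 0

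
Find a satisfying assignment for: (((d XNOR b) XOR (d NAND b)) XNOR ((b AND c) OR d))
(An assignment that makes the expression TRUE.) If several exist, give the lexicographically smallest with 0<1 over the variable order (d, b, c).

d=0, b=0, c=0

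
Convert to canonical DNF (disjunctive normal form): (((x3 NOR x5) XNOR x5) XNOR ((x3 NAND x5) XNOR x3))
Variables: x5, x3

(NOT x5 AND NOT x3) OR (NOT x5 AND x3) OR (x5 AND NOT x3) OR (x5 AND x3)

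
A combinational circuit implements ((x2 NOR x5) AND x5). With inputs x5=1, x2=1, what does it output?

Substituting: ((1 NOR 1) AND 1)
= 0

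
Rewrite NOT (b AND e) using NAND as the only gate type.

(((b NAND e) NAND (b NAND e)) NAND ((b NAND e) NAND (b NAND e)))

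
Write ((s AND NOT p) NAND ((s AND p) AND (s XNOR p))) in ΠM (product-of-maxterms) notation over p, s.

ΠM() = TRUE (no maxterms)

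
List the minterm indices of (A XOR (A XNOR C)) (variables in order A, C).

Σm(0, 2) = (NOT A AND NOT C) OR (A AND NOT C)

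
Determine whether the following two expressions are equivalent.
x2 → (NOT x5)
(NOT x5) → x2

No, Converse is not equivalent to original (counterexample: x5=0, x2=0)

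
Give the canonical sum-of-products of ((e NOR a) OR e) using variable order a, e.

Σm(0, 1, 3) = (NOT a AND NOT e) OR (NOT a AND e) OR (a AND e)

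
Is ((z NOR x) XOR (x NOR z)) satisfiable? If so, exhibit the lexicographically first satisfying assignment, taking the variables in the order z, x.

UNSATISFIABLE - no assignment makes this expression true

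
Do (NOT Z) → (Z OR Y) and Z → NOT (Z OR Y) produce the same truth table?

No, Inverse is not equivalent to original (counterexample: Z=0, Y=0)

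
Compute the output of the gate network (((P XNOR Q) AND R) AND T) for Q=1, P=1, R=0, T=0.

Substituting: (((1 XNOR 1) AND 0) AND 0)
= 0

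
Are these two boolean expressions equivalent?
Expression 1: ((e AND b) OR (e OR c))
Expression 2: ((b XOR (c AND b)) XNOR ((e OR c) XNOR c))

No. Counterexample: with b=0, e=0, c=1, Expression 1 = 1 but Expression 2 = 0.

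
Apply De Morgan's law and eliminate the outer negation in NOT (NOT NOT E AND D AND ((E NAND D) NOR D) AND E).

NOT E OR NOT D OR NOT ((E NAND D) NOR D) OR NOT E
De Morgan's: NOT(AND of terms) = OR of negations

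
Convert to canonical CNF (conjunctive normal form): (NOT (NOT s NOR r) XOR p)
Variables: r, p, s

(r OR p OR NOT s) AND (r OR NOT p OR s) AND (NOT r OR NOT p OR s) AND (NOT r OR NOT p OR NOT s)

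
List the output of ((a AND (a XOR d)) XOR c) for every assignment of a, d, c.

a | d | c | Output
------------------
0 | 0 | 0 | 0
0 | 0 | 1 | 1
0 | 1 | 0 | 0
0 | 1 | 1 | 1
1 | 0 | 0 | 1
1 | 0 | 1 | 0
1 | 1 | 0 | 0
1 | 1 | 1 | 1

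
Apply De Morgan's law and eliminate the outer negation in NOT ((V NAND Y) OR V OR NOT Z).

NOT (V NAND Y) AND NOT V AND Z
De Morgan's: NOT(OR of terms) = AND of negations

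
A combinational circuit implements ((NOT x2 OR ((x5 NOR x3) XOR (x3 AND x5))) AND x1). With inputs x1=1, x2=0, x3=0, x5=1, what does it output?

Substituting: ((NOT 0 OR ((1 NOR 0) XOR (0 AND 1))) AND 1)
= 1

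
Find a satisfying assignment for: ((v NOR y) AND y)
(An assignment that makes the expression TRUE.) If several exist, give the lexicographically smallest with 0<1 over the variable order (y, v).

UNSATISFIABLE - no assignment makes this expression true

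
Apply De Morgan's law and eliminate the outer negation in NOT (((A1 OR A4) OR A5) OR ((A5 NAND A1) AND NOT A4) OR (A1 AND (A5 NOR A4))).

NOT ((A1 OR A4) OR A5) AND NOT ((A5 NAND A1) AND NOT A4) AND NOT (A1 AND (A5 NOR A4))
De Morgan's: NOT(OR of terms) = AND of negations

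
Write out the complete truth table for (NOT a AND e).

a | e | Output
--------------
0 | 0 | 0
0 | 1 | 1
1 | 0 | 0
1 | 1 | 0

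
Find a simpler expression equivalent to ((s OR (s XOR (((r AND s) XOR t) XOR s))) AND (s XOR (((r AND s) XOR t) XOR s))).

By absorption (E AND (E OR v) = E) then XOR self-cancellation ((E XOR v) XOR v = E):
= ((r AND s) XOR t)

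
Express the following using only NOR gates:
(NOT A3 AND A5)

(((A3 NOR A3) NOR (A3 NOR A3)) NOR (A5 NOR A5))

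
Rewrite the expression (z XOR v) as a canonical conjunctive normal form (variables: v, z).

(v OR z) AND (NOT v OR NOT z)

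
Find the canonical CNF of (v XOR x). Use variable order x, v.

(x OR v) AND (NOT x OR NOT v)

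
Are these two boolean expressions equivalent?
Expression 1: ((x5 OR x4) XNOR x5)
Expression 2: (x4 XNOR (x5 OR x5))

No. Counterexample: with x4=0, x5=1, Expression 1 = 1 but Expression 2 = 0.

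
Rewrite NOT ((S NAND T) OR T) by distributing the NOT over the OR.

NOT (S NAND T) AND NOT T
De Morgan's: NOT(OR of terms) = AND of negations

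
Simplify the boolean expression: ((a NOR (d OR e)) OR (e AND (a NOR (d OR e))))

By absorption (E OR (E AND v) = E):
= (a NOR (d OR e))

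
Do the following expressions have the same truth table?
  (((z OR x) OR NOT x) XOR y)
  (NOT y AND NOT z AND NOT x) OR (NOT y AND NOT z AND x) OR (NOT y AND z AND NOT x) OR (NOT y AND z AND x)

Yes, they are equivalent — the two output columns agree on all 8 assignments:
y | z | x | Expression 1 | Expression 2
---------------------------------------
0 | 0 | 0 | 1 | 1
0 | 0 | 1 | 1 | 1
0 | 1 | 0 | 1 | 1
0 | 1 | 1 | 1 | 1
1 | 0 | 0 | 0 | 0
1 | 0 | 1 | 0 | 0
1 | 1 | 0 | 0 | 0
1 | 1 | 1 | 0 | 0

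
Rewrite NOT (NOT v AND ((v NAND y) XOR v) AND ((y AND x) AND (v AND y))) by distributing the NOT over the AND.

v OR NOT ((v NAND y) XOR v) OR NOT ((y AND x) AND (v AND y))
De Morgan's: NOT(AND of terms) = OR of negations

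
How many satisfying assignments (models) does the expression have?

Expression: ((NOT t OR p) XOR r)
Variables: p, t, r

Satisfying assignments: (0,0,0), (0,1,1), (1,0,0), (1,1,0)
Count: 4 out of 8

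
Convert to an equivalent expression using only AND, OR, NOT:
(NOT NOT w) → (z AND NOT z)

NOT w OR (z AND NOT z)
(Implication elimination: A → B = NOT A OR B)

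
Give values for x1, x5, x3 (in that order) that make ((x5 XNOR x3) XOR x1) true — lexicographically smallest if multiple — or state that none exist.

x1=0, x5=0, x3=0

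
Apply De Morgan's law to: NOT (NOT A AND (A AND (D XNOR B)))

A OR NOT (A AND (D XNOR B))
De Morgan's: NOT(AND of terms) = OR of negations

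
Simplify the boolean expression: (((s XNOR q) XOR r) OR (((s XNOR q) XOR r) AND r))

By absorption (E OR (E AND v) = E):
= ((s XNOR q) XOR r)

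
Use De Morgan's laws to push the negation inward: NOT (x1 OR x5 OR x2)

NOT x1 AND NOT x5 AND NOT x2
De Morgan's: NOT(OR of terms) = AND of negations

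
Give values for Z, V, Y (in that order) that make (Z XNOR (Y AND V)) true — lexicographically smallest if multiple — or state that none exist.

Z=0, V=0, Y=0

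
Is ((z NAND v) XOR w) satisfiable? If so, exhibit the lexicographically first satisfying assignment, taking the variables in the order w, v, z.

w=0, v=0, z=0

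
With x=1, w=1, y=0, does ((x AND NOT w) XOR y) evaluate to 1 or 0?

Substituting: ((1 AND NOT 1) XOR 0)
= 0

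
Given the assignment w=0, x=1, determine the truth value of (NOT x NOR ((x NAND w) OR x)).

Substituting: (NOT 1 NOR ((1 NAND 0) OR 1))
= 0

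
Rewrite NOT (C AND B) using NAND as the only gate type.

(((C NAND B) NAND (C NAND B)) NAND ((C NAND B) NAND (C NAND B)))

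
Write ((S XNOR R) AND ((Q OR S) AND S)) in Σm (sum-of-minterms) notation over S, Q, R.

Σm(5, 7) = (S AND NOT Q AND R) OR (S AND Q AND R)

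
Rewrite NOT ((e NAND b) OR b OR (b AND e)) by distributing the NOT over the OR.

NOT (e NAND b) AND NOT b AND NOT (b AND e)
De Morgan's: NOT(OR of terms) = AND of negations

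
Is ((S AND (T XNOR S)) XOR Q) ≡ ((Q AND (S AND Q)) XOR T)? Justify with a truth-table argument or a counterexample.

No. Counterexample: with T=0, S=0, Q=1, Expression 1 = 1 but Expression 2 = 0.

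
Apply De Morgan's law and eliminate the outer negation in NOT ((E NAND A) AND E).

NOT (E NAND A) OR NOT E
De Morgan's: NOT(AND of terms) = OR of negations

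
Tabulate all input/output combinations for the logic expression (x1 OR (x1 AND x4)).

x4 | x1 | Output
----------------
0 | 0 | 0
0 | 1 | 1
1 | 0 | 0
1 | 1 | 1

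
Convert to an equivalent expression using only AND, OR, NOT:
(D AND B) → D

NOT (D AND B) OR D
(Implication elimination: A → B = NOT A OR B)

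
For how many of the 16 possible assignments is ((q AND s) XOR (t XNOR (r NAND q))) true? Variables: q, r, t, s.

Satisfying assignments: (0,0,1,0), (0,0,1,1), (0,1,1,0), (0,1,1,1), (1,0,0,1), (1,0,1,0), (1,1,0,0), (1,1,1,1)
Count: 8 out of 16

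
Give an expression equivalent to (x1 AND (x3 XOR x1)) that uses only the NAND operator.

((x1 NAND ((x3 NAND (x3 NAND x1)) NAND (x1 NAND (x3 NAND x1)))) NAND (x1 NAND ((x3 NAND (x3 NAND x1)) NAND (x1 NAND (x3 NAND x1)))))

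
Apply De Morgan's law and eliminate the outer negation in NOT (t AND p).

NOT t OR NOT p
De Morgan's: NOT(AND of terms) = OR of negations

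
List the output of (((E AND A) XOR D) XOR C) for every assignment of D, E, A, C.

D | E | A | C | Output
----------------------
0 | 0 | 0 | 0 | 0
0 | 0 | 0 | 1 | 1
0 | 0 | 1 | 0 | 0
0 | 0 | 1 | 1 | 1
0 | 1 | 0 | 0 | 0
0 | 1 | 0 | 1 | 1
0 | 1 | 1 | 0 | 1
0 | 1 | 1 | 1 | 0
1 | 0 | 0 | 0 | 1
1 | 0 | 0 | 1 | 0
1 | 0 | 1 | 0 | 1
1 | 0 | 1 | 1 | 0
1 | 1 | 0 | 0 | 1
1 | 1 | 0 | 1 | 0
1 | 1 | 1 | 0 | 0
1 | 1 | 1 | 1 | 1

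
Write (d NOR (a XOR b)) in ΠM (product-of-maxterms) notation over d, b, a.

ΠM(1, 2, 4, 5, 6, 7) = (d OR b OR NOT a) AND (d OR NOT b OR a) AND (NOT d OR b OR a) AND (NOT d OR b OR NOT a) AND (NOT d OR NOT b OR a) AND (NOT d OR NOT b OR NOT a)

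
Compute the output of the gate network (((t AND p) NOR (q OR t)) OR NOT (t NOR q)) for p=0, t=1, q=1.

Substituting: (((1 AND 0) NOR (1 OR 1)) OR NOT (1 NOR 1))
= 1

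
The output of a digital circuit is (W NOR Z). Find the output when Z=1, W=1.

Substituting: (1 NOR 1)
= 0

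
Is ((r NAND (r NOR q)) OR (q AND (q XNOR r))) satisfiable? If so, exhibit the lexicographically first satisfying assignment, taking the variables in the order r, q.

r=0, q=0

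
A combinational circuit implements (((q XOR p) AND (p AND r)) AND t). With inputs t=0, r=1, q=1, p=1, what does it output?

Substituting: (((1 XOR 1) AND (1 AND 1)) AND 0)
= 0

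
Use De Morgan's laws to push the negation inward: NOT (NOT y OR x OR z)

y AND NOT x AND NOT z
De Morgan's: NOT(OR of terms) = AND of negations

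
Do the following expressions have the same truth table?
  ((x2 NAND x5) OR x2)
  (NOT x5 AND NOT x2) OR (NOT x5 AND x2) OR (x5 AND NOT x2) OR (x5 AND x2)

Yes, they are equivalent — the two output columns agree on all 4 assignments:
x5 | x2 | Expression 1 | Expression 2
-------------------------------------
0 | 0 | 1 | 1
0 | 1 | 1 | 1
1 | 0 | 1 | 1
1 | 1 | 1 | 1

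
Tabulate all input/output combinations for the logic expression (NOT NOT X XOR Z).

Z | X | Output
--------------
0 | 0 | 0
0 | 1 | 1
1 | 0 | 1
1 | 1 | 0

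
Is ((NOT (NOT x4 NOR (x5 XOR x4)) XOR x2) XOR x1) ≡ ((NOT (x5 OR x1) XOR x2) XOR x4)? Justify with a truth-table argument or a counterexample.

No. Counterexample: with x5=0, x2=0, x1=0, x4=1, Expression 1 = 1 but Expression 2 = 0.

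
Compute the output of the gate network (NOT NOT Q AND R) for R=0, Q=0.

Substituting: (NOT NOT 0 AND 0)
= 0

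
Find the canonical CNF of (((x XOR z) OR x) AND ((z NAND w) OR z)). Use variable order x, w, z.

(x OR w OR z) AND (x OR NOT w OR z)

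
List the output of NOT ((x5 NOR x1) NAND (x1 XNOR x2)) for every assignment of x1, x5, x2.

x1 | x5 | x2 | Output
---------------------
0 | 0 | 0 | 1
0 | 0 | 1 | 0
0 | 1 | 0 | 0
0 | 1 | 1 | 0
1 | 0 | 0 | 0
1 | 0 | 1 | 0
1 | 1 | 0 | 0
1 | 1 | 1 | 0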